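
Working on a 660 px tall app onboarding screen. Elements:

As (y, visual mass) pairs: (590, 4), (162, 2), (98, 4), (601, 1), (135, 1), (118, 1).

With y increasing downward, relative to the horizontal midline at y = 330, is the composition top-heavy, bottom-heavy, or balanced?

top-heavy

Weights sum to 4 + 2 + 4 + 1 + 1 + 1 = 13.
y-moment: 4·590 + 2·162 + 4·98 + 1·601 + 1·135 + 1·118 = 3930; centroid 3930/13 ≈ 302.31.
Since 302.3 is above (smaller y than) 330, the composition reads top-heavy.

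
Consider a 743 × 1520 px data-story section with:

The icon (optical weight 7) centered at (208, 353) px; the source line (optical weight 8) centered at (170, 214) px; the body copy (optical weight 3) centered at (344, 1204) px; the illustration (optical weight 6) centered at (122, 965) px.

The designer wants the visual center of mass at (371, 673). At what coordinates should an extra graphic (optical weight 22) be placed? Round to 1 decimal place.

(567.5, 789.7)

With the extra graphic, Σw becomes 7 + 8 + 3 + 6 + 22 = 46.
Along x: (4580 + 22·x) / 46 = 371 (existing moment 7·208 + 8·170 + 3·344 + 6·122 = 4580) ⇒ x = (17066 − 4580) / 22 ≈ 567.55.
Along y: (13585 + 22·y) / 46 = 673 (existing moment 7·353 + 8·214 + 3·1204 + 6·965 = 13585) ⇒ y = (30958 − 13585) / 22 ≈ 789.68.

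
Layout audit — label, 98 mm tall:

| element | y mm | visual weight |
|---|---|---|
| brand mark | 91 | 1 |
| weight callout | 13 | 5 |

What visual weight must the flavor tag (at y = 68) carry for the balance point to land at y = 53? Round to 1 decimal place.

w ≈ 10.8

Known weights sum to 1 + 5 = 6; their moment is 1·91 + 5·13 = 156.
For the centroid to hit 53: (156 + w·68) / (6 + w) = 53.
Rearranging, w·(68 − 53) = 53·6 − 156 = 162, so w ≈ 162/15 = 10.80.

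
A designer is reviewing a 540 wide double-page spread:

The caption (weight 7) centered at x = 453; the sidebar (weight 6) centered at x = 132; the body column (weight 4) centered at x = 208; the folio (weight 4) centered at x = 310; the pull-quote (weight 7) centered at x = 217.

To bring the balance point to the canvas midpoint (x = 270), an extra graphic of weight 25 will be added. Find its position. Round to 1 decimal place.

x ≈ 270.2

With the extra graphic, Σw becomes 7 + 6 + 4 + 4 + 7 + 25 = 53.
x: need Σw·x = 53·270 = 14310. Existing = 7·453 + 6·132 + 4·208 + 4·310 + 7·217 = 7554. Remainder 6756 / 25 ≈ 270.24.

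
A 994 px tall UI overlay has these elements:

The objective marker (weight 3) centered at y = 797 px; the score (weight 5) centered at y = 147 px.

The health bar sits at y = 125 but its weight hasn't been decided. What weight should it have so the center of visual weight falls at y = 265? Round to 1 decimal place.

w ≈ 7.2

Existing Σw = 8 (3 + 5); existing moment 3·797 + 5·147 = 3126.
For the centroid to hit 265: (3126 + w·125) / (8 + w) = 265.
Solving: w = (265·8 − 3126) / (125 − 265) = -1006 / -140 ≈ 7.19.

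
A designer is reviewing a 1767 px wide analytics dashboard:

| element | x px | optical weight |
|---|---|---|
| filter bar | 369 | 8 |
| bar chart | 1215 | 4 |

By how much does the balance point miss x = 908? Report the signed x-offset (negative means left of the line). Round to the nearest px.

≈ -257 px

Weights sum to 8 + 4 = 12.
x-moment: 8·369 + 4·1215 = 7812; centroid 7812/12 ≈ 651.00.
Against x = 908, that's 651.00 − 908 = -257.00.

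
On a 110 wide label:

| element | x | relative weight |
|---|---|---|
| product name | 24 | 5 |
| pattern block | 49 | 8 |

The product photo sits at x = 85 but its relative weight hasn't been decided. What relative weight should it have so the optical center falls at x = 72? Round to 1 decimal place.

w ≈ 32.6

Existing Σw = 13 (5 + 8); existing moment 5·24 + 8·49 = 512.
Balance at x = 72 requires (512 + w·85) / (13 + w) = 72.
Rearranging, w·(85 − 72) = 72·13 − 512 = 424, so w ≈ 424/13 = 32.62.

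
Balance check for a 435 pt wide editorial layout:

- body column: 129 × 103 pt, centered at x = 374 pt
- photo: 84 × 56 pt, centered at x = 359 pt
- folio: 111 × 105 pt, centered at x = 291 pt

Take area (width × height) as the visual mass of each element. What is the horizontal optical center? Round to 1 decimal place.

Areas → weights: body column 129·103 = 13287, photo 84·56 = 4704, folio 111·105 = 11655; Σw = 29646.
x-moment: 13287·374 + 4704·359 + 11655·291 = 10049679; centroid 10049679/29646 ≈ 338.99.

x ≈ 339.0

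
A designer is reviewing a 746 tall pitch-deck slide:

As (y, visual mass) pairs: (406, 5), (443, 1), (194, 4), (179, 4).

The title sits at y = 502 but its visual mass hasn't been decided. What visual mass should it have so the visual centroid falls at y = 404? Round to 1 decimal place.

w ≈ 17.3

Fixed elements: Σw = 5 + 1 + 4 + 4 = 14, Σw·y = 5·406 + 1·443 + 4·194 + 4·179 = 3965.
Balance at y = 404 requires (3965 + w·502) / (14 + w) = 404.
So w = (404·14 − 3965)/(502 − 404) = 1691/98 ≈ 17.26.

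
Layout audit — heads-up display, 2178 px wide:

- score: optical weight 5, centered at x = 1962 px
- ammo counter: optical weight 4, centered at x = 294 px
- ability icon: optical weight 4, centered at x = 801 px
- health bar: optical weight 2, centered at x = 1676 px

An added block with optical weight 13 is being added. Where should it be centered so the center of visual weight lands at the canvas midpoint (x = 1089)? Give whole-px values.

x ≈ 996

With the added block, Σw becomes 5 + 4 + 4 + 2 + 13 = 28.
x: target moment 28×1089 = 30492; current 5·1962 + 4·294 + 4·801 + 2·1676 = 17542; the added block supplies 12950, so x = 12950/13 ≈ 996.15.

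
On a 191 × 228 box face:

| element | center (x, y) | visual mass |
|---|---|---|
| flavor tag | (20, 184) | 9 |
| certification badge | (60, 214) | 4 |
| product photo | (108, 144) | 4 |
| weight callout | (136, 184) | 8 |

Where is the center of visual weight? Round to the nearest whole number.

(78, 182)

Weights sum to 9 + 4 + 4 + 8 = 25.
x-moment: 9·20 + 4·60 + 4·108 + 8·136 = 1940; centroid 1940/25 ≈ 77.60.
y-moment: 9·184 + 4·214 + 4·144 + 8·184 = 4560; centroid 4560/25 ≈ 182.40.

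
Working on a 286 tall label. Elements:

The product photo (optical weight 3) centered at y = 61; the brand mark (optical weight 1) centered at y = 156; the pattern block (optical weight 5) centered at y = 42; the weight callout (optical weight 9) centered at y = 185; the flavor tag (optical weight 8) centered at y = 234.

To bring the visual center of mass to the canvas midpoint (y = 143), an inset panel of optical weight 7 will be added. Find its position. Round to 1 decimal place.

After adding the inset panel, total weight = 3 + 1 + 5 + 9 + 8 + 7 = 33.
Along y: (4086 + 7·y) / 33 = 143 (existing moment 3·61 + 1·156 + 5·42 + 9·185 + 8·234 = 4086) ⇒ y = (4719 − 4086) / 7 ≈ 90.43.

y ≈ 90.4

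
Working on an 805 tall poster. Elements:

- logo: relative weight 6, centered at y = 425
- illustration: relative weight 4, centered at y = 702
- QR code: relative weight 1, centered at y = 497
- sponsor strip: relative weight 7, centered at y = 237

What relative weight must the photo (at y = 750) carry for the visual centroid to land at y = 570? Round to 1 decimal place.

Known weights sum to 6 + 4 + 1 + 7 = 18; their moment is 6·425 + 4·702 + 1·497 + 7·237 = 7514.
For the centroid to hit 570: (7514 + w·750) / (18 + w) = 570.
So w = (570·18 − 7514)/(750 − 570) = 2746/180 ≈ 15.26.

w ≈ 15.3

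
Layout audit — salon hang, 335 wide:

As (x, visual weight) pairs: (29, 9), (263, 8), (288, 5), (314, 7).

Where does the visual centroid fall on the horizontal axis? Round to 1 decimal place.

x ≈ 207.0

Total weight = 9 + 8 + 5 + 7 = 29.
x: (9·29 + 8·263 + 5·288 + 7·314) / 29 = 6003 / 29 ≈ 207.00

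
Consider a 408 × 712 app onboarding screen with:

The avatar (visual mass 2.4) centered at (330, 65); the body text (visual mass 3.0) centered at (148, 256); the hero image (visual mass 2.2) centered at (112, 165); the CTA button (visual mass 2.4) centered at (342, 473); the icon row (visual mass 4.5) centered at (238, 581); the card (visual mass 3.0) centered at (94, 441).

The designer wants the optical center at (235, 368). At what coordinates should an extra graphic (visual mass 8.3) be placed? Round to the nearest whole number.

(290, 378)

With the extra graphic, Σw becomes 2.4 + 3.0 + 2.2 + 2.4 + 4.5 + 3.0 + 8.3 = 25.8.
x: target moment 25.8×235 = 6063.0; current 2.4·330 + 3.0·148 + 2.2·112 + 2.4·342 + 4.5·238 + 3.0·94 = 3656.2; the extra graphic supplies 2406.8, so x = 2406.8/8.3 ≈ 289.98.
y: target moment 25.8×368 = 9494.4; current 2.4·65 + 3.0·256 + 2.2·165 + 2.4·473 + 4.5·581 + 3.0·441 = 6359.7; the extra graphic supplies 3134.7, so y = 3134.7/8.3 ≈ 377.67.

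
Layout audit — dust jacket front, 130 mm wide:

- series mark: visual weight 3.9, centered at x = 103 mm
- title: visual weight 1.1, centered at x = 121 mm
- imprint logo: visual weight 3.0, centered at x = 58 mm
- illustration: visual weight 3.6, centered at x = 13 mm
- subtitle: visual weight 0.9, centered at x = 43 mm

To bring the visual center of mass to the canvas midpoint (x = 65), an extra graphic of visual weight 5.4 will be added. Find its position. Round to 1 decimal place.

x ≈ 68.4

With the extra graphic, Σw becomes 3.9 + 1.1 + 3.0 + 3.6 + 0.9 + 5.4 = 17.9.
x: need Σw·x = 17.9·65 = 1163.5. Existing = 3.9·103 + 1.1·121 + 3.0·58 + 3.6·13 + 0.9·43 = 794.3. Remainder 369.2 / 5.4 ≈ 68.37.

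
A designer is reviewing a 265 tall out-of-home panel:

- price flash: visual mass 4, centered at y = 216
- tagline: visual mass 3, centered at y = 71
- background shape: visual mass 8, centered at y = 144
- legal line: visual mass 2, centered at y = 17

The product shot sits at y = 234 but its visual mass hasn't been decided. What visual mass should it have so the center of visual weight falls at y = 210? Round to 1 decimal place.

w ≈ 54.5

Existing Σw = 17 (4 + 3 + 8 + 2); existing moment 4·216 + 3·71 + 8·144 + 2·17 = 2263.
Balance at y = 210 requires (2263 + w·234) / (17 + w) = 210.
Solving: w = (210·17 − 2263) / (234 − 210) = 1307 / 24 ≈ 54.46.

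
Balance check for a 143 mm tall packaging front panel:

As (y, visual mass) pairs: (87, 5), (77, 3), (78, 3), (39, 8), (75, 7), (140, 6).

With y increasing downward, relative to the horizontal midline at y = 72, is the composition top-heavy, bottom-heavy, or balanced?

Σw = 5 + 3 + 3 + 8 + 7 + 6 = 32.
y: moment 2577 / weight 32 ≈ 80.53
80.5 vs midline 72 → bottom-heavy.

bottom-heavy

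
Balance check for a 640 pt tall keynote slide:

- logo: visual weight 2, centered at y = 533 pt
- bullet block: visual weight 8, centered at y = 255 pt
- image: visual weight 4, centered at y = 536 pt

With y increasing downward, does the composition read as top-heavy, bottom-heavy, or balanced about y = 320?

Σw = 2 + 8 + 4 = 14.
y-moment: 2·533 + 8·255 + 4·536 = 5250; centroid 5250/14 ≈ 375.00.
Since 375.0 is below (larger y than) 320, the composition reads bottom-heavy.

bottom-heavy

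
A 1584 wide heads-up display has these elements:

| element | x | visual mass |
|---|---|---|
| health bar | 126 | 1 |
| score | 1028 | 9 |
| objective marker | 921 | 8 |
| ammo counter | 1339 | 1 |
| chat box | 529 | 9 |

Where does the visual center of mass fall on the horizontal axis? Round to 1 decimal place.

x ≈ 815.9

Σw = 1 + 9 + 8 + 1 + 9 = 28.
x: (1·126 + 9·1028 + 8·921 + 1·1339 + 9·529) / 28 = 22846 / 28 ≈ 815.93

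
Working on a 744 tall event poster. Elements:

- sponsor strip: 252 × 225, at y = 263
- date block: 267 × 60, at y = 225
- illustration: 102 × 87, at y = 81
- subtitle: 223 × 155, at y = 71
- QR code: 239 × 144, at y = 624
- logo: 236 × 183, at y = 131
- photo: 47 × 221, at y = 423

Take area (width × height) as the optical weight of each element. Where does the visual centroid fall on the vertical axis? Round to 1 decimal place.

y ≈ 260.7

Areas → weights: sponsor strip 252·225 = 56700, date block 267·60 = 16020, illustration 102·87 = 8874, subtitle 223·155 = 34565, QR code 239·144 = 34416, logo 236·183 = 43188, photo 47·221 = 10387; Σw = 204150.
Σw·y = 56700·263 + 16020·225 + 8874·81 + 34565·71 + 34416·624 + 43188·131 + 10387·423 = 53216422, so ȳ = 53216422/204150 ≈ 260.67.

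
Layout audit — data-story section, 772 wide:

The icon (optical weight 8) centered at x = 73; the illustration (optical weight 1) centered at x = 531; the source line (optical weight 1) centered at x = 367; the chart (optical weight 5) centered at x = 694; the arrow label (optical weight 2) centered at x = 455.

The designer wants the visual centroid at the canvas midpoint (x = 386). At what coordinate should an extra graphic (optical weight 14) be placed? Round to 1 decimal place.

x ≈ 436.0

New total weight: (8 + 1 + 1 + 5 + 2) + 14 = 31.
Along x: (5862 + 14·x) / 31 = 386 (existing moment 8·73 + 1·531 + 1·367 + 5·694 + 2·455 = 5862) ⇒ x = (11966 − 5862) / 14 ≈ 436.00.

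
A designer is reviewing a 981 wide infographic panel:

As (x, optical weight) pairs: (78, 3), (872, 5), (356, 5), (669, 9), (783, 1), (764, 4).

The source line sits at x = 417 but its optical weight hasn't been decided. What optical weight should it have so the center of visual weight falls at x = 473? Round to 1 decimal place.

Known weights sum to 3 + 5 + 5 + 9 + 1 + 4 = 27; their moment is 3·78 + 5·872 + 5·356 + 9·669 + 1·783 + 4·764 = 16234.
For the centroid to hit 473: (16234 + w·417) / (27 + w) = 473.
Rearranging, w·(417 − 473) = 473·27 − 16234 = -3463, so w ≈ -3463/-56 = 61.84.

w ≈ 61.8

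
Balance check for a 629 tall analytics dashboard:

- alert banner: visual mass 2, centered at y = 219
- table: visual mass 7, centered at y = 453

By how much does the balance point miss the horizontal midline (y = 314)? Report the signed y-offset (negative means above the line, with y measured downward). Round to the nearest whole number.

≈ 87

Σw = 2 + 7 = 9.
y-moment: 2·219 + 7·453 = 3609; centroid 3609/9 ≈ 401.00.
Difference: 401.00 − 314 ≈ 87.00.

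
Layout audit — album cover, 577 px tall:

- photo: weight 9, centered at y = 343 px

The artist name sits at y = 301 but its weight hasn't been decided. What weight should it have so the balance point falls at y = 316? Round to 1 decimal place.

w ≈ 16.2

Known: weight 9 with moment 9·343 = 3087.
Balance at y = 316 requires (3087 + w·301) / (9 + w) = 316.
So w = (316·9 − 3087)/(301 − 316) = -243/-15 ≈ 16.20.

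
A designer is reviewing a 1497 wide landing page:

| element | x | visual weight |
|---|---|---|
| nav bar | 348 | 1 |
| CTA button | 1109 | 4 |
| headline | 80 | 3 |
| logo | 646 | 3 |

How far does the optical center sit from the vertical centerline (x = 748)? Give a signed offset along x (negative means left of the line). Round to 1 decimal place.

≈ -115.1

Σw = 1 + 4 + 3 + 3 = 11.
x: (1·348 + 4·1109 + 3·80 + 3·646) / 11 = 6962 / 11 ≈ 632.91
Offset from x = 748: 632.91 − 748 ≈ -115.09.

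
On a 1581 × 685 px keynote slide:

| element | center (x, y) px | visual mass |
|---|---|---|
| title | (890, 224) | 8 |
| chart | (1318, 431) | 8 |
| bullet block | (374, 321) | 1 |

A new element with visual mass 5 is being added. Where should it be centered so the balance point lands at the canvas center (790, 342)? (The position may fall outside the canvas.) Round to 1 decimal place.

(-131.6, 392.6)

After adding the new element, total weight = 8 + 8 + 1 + 5 = 22.
x: need Σw·x = 22·790 = 17380. Existing = 8·890 + 8·1318 + 1·374 = 18038. Remainder -658 / 5 ≈ -131.60.
y: need Σw·y = 22·342 = 7524. Existing = 8·224 + 8·431 + 1·321 = 5561. Remainder 1963 / 5 ≈ 392.60.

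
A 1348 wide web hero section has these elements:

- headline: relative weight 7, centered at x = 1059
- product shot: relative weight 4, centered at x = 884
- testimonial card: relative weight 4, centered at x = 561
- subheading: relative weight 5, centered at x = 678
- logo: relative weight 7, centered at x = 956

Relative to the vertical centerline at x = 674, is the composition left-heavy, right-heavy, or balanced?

Weights sum to 7 + 4 + 4 + 5 + 7 = 27.
x: (7·1059 + 4·884 + 4·561 + 5·678 + 7·956) / 27 = 23275 / 27 ≈ 862.04
862.0 lies right of the midline 674, so the layout is right-heavy.

right-heavy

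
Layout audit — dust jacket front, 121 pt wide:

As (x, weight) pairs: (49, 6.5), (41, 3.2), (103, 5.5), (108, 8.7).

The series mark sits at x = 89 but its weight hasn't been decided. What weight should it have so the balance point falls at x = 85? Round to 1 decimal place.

Fixed elements: Σw = 6.5 + 3.2 + 5.5 + 8.7 = 23.9, Σw·x = 6.5·49 + 3.2·41 + 5.5·103 + 8.7·108 = 1955.8.
Set Σw·x/Σw = 85: (1955.8 + 89w) = 85·(23.9 + w).
Solving: w = (85·23.9 − 1955.8) / (89 − 85) = 75.7 / 4 ≈ 18.92.

w ≈ 18.9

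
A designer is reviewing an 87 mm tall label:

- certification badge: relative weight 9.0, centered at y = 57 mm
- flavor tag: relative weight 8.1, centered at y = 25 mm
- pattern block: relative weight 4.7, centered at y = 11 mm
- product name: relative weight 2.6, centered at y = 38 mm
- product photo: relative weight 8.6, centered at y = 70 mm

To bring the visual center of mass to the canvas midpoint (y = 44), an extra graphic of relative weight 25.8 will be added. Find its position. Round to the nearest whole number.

y ≈ 43

New total weight: (9.0 + 8.1 + 4.7 + 2.6 + 8.6) + 25.8 = 58.8.
y: target moment 58.8×44 = 2587.2; current 9.0·57 + 8.1·25 + 4.7·11 + 2.6·38 + 8.6·70 = 1468.0; the extra graphic supplies 1119.2, so y = 1119.2/25.8 ≈ 43.38.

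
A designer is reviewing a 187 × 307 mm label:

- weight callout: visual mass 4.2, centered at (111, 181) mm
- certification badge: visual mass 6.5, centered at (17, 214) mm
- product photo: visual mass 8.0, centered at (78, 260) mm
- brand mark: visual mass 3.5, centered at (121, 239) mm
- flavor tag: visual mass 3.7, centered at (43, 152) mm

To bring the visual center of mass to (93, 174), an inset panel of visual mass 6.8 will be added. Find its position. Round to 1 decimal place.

(185.0, 8.8)

New total weight: (4.2 + 6.5 + 8.0 + 3.5 + 3.7) + 6.8 = 32.7.
x: target moment 32.7×93 = 3041.1; current 4.2·111 + 6.5·17 + 8.0·78 + 3.5·121 + 3.7·43 = 1783.3; the inset panel supplies 1257.8, so x = 1257.8/6.8 ≈ 184.97.
y: target moment 32.7×174 = 5689.8; current 4.2·181 + 6.5·214 + 8.0·260 + 3.5·239 + 3.7·152 = 5630.1; the inset panel supplies 59.7, so y = 59.7/6.8 ≈ 8.78.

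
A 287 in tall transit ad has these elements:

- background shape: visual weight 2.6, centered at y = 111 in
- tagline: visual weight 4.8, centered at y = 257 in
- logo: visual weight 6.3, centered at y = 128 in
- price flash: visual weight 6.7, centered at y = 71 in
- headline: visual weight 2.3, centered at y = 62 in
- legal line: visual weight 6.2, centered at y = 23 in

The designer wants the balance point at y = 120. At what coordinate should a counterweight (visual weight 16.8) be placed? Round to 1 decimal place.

New total weight: (2.6 + 4.8 + 6.3 + 6.7 + 2.3 + 6.2) + 16.8 = 45.7.
Along y: (3089.5 + 16.8·y) / 45.7 = 120 (existing moment 2.6·111 + 4.8·257 + 6.3·128 + 6.7·71 + 2.3·62 + 6.2·23 = 3089.5) ⇒ y = (5484.0 − 3089.5) / 16.8 ≈ 142.53.

y ≈ 142.5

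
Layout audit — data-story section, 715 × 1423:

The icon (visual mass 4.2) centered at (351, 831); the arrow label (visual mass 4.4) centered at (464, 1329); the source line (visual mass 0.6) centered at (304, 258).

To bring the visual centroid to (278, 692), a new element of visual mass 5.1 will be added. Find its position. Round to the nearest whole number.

(54, 79)

After adding the new element, total weight = 4.2 + 4.4 + 0.6 + 5.1 = 14.3.
x: need Σw·x = 14.3·278 = 3975.4. Existing = 4.2·351 + 4.4·464 + 0.6·304 = 3698.2. Remainder 277.2 / 5.1 ≈ 54.35.
y: need Σw·y = 14.3·692 = 9895.6. Existing = 4.2·831 + 4.4·1329 + 0.6·258 = 9492.6. Remainder 403.0 / 5.1 ≈ 79.02.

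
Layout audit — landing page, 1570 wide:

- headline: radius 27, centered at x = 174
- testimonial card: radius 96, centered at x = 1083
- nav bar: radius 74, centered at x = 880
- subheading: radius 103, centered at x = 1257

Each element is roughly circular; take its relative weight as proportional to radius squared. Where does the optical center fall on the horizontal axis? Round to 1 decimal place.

x ≈ 1085.8

Weights ∝ r²: headline 27² = 729, testimonial card 96² = 9216, nav bar 74² = 5476, subheading 103² = 10609; Σw = 26030.
x-moment: 729·174 + 9216·1083 + 5476·880 + 10609·1257 = 28262167; centroid 28262167/26030 ≈ 1085.75.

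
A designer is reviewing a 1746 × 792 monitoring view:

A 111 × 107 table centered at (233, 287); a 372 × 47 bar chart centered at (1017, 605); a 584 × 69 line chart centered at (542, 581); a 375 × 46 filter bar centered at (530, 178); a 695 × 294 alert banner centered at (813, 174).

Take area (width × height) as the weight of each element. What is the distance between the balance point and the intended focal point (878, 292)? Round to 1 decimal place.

≈ 134.3

Areas: table 111·107 = 11877, bar chart 372·47 = 17484, line chart 584·69 = 40296, filter bar 375·46 = 17250, alert banner 695·294 = 204330. Total weight = 291237.
Σw·x = 11877·233 + 17484·1017 + 40296·542 + 17250·530 + 204330·813 = 217651791, so x̄ = 217651791/291237 ≈ 747.34.
Σw·y = 11877·287 + 17484·605 + 40296·581 + 17250·178 + 204330·174 = 76022415, so ȳ = 76022415/291237 ≈ 261.03.
Relative to (878, 292): Δ = (-130.66, -30.97); |Δ| = √(-130.66² + -30.97²) ≈ 134.28.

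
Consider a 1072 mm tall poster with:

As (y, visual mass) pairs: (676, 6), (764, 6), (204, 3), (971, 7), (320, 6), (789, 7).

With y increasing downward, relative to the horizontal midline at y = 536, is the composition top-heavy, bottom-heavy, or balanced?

bottom-heavy

Total weight = 6 + 6 + 3 + 7 + 6 + 7 = 35.
y: (6·676 + 6·764 + 3·204 + 7·971 + 6·320 + 7·789) / 35 = 23492 / 35 ≈ 671.20
Since 671.2 is below (larger y than) 536, the composition reads bottom-heavy.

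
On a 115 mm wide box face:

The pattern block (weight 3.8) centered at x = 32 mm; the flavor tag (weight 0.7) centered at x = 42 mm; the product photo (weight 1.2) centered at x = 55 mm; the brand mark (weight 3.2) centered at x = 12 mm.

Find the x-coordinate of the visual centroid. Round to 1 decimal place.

Total weight = 3.8 + 0.7 + 1.2 + 3.2 = 8.9.
x: (3.8·32 + 0.7·42 + 1.2·55 + 3.2·12) / 8.9 = 255.4 / 8.9 ≈ 28.70

x ≈ 28.7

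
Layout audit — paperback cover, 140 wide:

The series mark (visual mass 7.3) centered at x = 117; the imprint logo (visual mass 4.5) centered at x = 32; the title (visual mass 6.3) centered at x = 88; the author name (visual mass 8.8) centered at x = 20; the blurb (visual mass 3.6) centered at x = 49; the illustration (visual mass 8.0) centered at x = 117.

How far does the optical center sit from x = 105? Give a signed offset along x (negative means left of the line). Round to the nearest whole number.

Σw = 7.3 + 4.5 + 6.3 + 8.8 + 3.6 + 8.0 = 38.5.
x: moment 2840.9 / weight 38.5 ≈ 73.79
Offset from x = 105: 73.79 − 105 ≈ -31.21.

≈ -31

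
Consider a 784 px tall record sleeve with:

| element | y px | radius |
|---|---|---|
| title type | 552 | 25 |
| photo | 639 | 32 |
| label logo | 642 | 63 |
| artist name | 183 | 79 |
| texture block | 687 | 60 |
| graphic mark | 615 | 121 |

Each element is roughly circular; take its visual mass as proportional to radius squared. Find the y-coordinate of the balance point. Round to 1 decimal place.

y ≈ 537.1

r² weights: title type 25² = 625, photo 32² = 1024, label logo 63² = 3969, artist name 79² = 6241, texture block 60² = 3600, graphic mark 121² = 14641. Total = 30100.
Σw·y = 16166952; ȳ = 16166952/30100 ≈ 537.11.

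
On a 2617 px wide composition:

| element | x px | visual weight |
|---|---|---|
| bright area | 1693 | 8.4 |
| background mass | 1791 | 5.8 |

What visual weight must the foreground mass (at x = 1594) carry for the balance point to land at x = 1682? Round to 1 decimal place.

Fixed elements: Σw = 8.4 + 5.8 = 14.2, Σw·x = 8.4·1693 + 5.8·1791 = 24609.0.
Set Σw·x/Σw = 1682: (24609.0 + 1594w) = 1682·(14.2 + w).
Solving: w = (1682·14.2 − 24609.0) / (1594 − 1682) = -724.6 / -88 ≈ 8.23.

w ≈ 8.2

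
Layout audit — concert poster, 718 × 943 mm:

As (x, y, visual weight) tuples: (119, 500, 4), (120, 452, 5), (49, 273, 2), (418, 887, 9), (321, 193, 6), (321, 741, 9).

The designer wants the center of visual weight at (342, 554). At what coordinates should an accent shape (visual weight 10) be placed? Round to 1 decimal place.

(563.9, 431.4)

With the accent shape, Σw becomes 4 + 5 + 2 + 9 + 6 + 9 + 10 = 45.
x: need Σw·x = 45·342 = 15390. Existing = 4·119 + 5·120 + 2·49 + 9·418 + 6·321 + 9·321 = 9751. Remainder 5639 / 10 ≈ 563.90.
y: need Σw·y = 45·554 = 24930. Existing = 4·500 + 5·452 + 2·273 + 9·887 + 6·193 + 9·741 = 20616. Remainder 4314 / 10 ≈ 431.40.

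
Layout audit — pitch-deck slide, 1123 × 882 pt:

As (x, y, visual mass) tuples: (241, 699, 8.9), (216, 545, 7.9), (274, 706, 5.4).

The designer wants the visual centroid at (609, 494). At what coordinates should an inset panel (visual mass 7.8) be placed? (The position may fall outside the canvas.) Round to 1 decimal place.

(1658.9, 61.7)

With the inset panel, Σw becomes 8.9 + 7.9 + 5.4 + 7.8 = 30.0.
Along x: (5330.9 + 7.8·x) / 30.0 = 609 (existing moment 8.9·241 + 7.9·216 + 5.4·274 = 5330.9) ⇒ x = (18270.0 − 5330.9) / 7.8 ≈ 1658.86.
Along y: (14339.0 + 7.8·y) / 30.0 = 494 (existing moment 8.9·699 + 7.9·545 + 5.4·706 = 14339.0) ⇒ y = (14820.0 − 14339.0) / 7.8 ≈ 61.67.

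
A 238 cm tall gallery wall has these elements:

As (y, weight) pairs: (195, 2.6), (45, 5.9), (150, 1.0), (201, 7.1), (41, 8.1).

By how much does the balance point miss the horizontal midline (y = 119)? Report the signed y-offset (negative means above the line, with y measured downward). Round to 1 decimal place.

Weights sum to 2.6 + 5.9 + 1.0 + 7.1 + 8.1 = 24.7.
y: (2.6·195 + 5.9·45 + 1.0·150 + 7.1·201 + 8.1·41) / 24.7 = 2681.7 / 24.7 ≈ 108.57
Offset from y = 119: 108.57 − 119 ≈ -10.43.

≈ -10.4 cm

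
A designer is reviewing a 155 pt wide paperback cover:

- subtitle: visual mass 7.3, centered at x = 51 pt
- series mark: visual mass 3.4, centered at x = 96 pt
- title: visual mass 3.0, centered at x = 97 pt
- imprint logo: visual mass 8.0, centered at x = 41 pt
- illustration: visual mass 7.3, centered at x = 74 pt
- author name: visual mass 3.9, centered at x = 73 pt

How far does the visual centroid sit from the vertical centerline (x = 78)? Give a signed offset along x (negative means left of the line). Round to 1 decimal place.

≈ -12.9 pt

Total weight = 7.3 + 3.4 + 3.0 + 8.0 + 7.3 + 3.9 = 32.9.
Σw·x = 2142.6; x̄ = 2142.6/32.9 ≈ 65.12.
Offset from x = 78: 65.12 − 78 ≈ -12.88.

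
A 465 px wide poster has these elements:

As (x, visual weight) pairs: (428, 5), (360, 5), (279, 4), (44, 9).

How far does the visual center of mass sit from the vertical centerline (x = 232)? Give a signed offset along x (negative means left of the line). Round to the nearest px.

Σw = 5 + 5 + 4 + 9 = 23.
x: (5·428 + 5·360 + 4·279 + 9·44) / 23 = 5452 / 23 ≈ 237.04
Difference: 237.04 − 232 ≈ 5.04.

≈ 5 px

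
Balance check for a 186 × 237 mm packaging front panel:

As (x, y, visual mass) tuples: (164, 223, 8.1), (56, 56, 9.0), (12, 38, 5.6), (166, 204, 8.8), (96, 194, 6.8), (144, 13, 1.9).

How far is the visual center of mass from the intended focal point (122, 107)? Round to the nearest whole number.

Σw = 8.1 + 9.0 + 5.6 + 8.8 + 6.8 + 1.9 = 40.2.
x: moment 4286.8 / weight 40.2 ≈ 106.64
Σw·y = 5662.2; ȳ = 5662.2/40.2 ≈ 140.85.
Relative to (122, 107): Δ = (-15.36, 33.85); |Δ| = √(-15.36² + 33.85²) ≈ 37.17.

≈ 37 mm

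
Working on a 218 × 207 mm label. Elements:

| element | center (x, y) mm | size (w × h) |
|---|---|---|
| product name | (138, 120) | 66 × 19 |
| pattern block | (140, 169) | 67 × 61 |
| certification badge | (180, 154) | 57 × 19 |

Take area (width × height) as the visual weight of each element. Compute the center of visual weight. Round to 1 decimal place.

Taking area as weight: product name 66·19 = 1254, pattern block 67·61 = 4087, certification badge 57·19 = 1083. Sum 6424.
x-moment: 1254·138 + 4087·140 + 1083·180 = 940172; centroid 940172/6424 ≈ 146.35.
y-moment: 1254·120 + 4087·169 + 1083·154 = 1007965; centroid 1007965/6424 ≈ 156.91.

(146.4, 156.9)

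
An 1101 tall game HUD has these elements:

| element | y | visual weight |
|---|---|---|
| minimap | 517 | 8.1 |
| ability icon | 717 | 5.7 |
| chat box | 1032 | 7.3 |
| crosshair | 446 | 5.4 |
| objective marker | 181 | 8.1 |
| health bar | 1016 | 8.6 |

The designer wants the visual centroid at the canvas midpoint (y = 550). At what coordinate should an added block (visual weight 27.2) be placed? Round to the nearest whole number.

New total weight: (8.1 + 5.7 + 7.3 + 5.4 + 8.1 + 8.6) + 27.2 = 70.4.
Along y: (28420.3 + 27.2·y) / 70.4 = 550 (existing moment 8.1·517 + 5.7·717 + 7.3·1032 + 5.4·446 + 8.1·181 + 8.6·1016 = 28420.3) ⇒ y = (38720.0 − 28420.3) / 27.2 ≈ 378.67.

y ≈ 379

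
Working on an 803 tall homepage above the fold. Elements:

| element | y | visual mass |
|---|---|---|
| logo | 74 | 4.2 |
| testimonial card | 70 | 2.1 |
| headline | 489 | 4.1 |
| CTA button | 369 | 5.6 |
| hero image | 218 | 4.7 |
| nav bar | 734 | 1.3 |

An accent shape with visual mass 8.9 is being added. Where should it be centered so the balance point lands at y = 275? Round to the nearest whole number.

With the accent shape, Σw becomes 4.2 + 2.1 + 4.1 + 5.6 + 4.7 + 1.3 + 8.9 = 30.9.
y: target moment 30.9×275 = 8497.5; current 4.2·74 + 2.1·70 + 4.1·489 + 5.6·369 + 4.7·218 + 1.3·734 = 6507.9; the accent shape supplies 1989.6, so y = 1989.6/8.9 ≈ 223.55.

y ≈ 224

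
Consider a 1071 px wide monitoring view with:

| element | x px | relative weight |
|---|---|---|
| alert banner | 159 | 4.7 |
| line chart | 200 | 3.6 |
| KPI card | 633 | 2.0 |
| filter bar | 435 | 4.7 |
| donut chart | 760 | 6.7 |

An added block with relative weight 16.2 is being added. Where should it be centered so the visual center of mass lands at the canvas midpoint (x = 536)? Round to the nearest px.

New total weight: (4.7 + 3.6 + 2.0 + 4.7 + 6.7) + 16.2 = 37.9.
x: target moment 37.9×536 = 20314.4; current 4.7·159 + 3.6·200 + 2.0·633 + 4.7·435 + 6.7·760 = 9869.8; the added block supplies 10444.6, so x = 10444.6/16.2 ≈ 644.73.

x ≈ 645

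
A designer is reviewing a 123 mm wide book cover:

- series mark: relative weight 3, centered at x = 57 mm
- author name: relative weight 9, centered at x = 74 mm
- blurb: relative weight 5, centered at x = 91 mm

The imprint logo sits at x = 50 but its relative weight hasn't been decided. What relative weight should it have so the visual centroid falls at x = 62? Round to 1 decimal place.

w ≈ 19.8

Existing Σw = 17 (3 + 9 + 5); existing moment 3·57 + 9·74 + 5·91 = 1292.
Balance at x = 62 requires (1292 + w·50) / (17 + w) = 62.
Rearranging, w·(50 − 62) = 62·17 − 1292 = -238, so w ≈ -238/-12 = 19.83.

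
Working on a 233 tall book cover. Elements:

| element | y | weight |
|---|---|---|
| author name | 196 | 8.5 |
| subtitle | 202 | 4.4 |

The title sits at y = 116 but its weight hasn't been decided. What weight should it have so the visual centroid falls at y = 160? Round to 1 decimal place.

w ≈ 11.2

Known weights sum to 8.5 + 4.4 = 12.9; their moment is 8.5·196 + 4.4·202 = 2554.8.
Set Σw·y/Σw = 160: (2554.8 + 116w) = 160·(12.9 + w).
Solving: w = (160·12.9 − 2554.8) / (116 − 160) = -490.8 / -44 ≈ 11.15.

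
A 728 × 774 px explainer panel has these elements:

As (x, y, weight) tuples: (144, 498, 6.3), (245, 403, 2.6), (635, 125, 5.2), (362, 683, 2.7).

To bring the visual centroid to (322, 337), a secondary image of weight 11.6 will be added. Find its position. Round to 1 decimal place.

(286.3, 249.3)

New total weight: (6.3 + 2.6 + 5.2 + 2.7) + 11.6 = 28.4.
x: need Σw·x = 28.4·322 = 9144.8. Existing = 6.3·144 + 2.6·245 + 5.2·635 + 2.7·362 = 5823.6. Remainder 3321.2 / 11.6 ≈ 286.31.
y: need Σw·y = 28.4·337 = 9570.8. Existing = 6.3·498 + 2.6·403 + 5.2·125 + 2.7·683 = 6679.3. Remainder 2891.5 / 11.6 ≈ 249.27.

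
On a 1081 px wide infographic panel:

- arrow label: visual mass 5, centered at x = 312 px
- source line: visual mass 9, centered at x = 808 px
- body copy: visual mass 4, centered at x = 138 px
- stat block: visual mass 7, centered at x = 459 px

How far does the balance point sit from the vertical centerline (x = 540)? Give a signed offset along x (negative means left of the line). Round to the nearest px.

≈ -36 px

Weights sum to 5 + 9 + 4 + 7 = 25.
x-moment: 5·312 + 9·808 + 4·138 + 7·459 = 12597; centroid 12597/25 ≈ 503.88.
Difference: 503.88 − 540 ≈ -36.12.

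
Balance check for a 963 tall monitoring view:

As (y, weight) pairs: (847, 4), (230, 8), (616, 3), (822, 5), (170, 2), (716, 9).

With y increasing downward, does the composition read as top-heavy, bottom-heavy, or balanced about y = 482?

bottom-heavy

Total weight = 4 + 8 + 3 + 5 + 2 + 9 = 31.
y: moment 17970 / weight 31 ≈ 579.68
579.7 lies below (larger y than) the midline 482, so the layout is bottom-heavy.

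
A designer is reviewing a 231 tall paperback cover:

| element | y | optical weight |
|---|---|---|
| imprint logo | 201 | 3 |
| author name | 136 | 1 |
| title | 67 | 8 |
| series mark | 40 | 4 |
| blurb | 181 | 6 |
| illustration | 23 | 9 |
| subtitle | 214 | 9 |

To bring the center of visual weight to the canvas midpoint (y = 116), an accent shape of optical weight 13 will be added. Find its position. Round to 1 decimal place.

y ≈ 114.9

After adding the accent shape, total weight = 3 + 1 + 8 + 4 + 6 + 9 + 9 + 13 = 53.
Along y: (4654 + 13·y) / 53 = 116 (existing moment 3·201 + 1·136 + 8·67 + 4·40 + 6·181 + 9·23 + 9·214 = 4654) ⇒ y = (6148 − 4654) / 13 ≈ 114.92.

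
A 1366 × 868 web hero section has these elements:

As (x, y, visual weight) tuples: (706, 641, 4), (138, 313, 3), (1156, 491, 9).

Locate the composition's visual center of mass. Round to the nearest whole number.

Weights sum to 4 + 3 + 9 = 16.
x-moment: 4·706 + 3·138 + 9·1156 = 13642; centroid 13642/16 ≈ 852.62.
y-moment: 4·641 + 3·313 + 9·491 = 7922; centroid 7922/16 ≈ 495.12.

(853, 495)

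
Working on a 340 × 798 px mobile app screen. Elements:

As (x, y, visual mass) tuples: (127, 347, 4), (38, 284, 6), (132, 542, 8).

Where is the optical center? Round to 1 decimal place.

(99.6, 412.7)

Σw = 4 + 6 + 8 = 18.
x: (4·127 + 6·38 + 8·132) / 18 = 1792 / 18 ≈ 99.56
y: (4·347 + 6·284 + 8·542) / 18 = 7428 / 18 ≈ 412.67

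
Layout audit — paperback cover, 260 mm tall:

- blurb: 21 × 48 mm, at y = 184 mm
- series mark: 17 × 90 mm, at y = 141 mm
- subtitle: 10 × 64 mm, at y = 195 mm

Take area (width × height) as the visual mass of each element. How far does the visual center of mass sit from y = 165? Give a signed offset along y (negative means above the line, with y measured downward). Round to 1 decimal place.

Areas: blurb 21·48 = 1008, series mark 17·90 = 1530, subtitle 10·64 = 640. Total weight = 3178.
y: (1008·184 + 1530·141 + 640·195) / 3178 = 526002 / 3178 ≈ 165.51
Offset from y = 165: 165.51 − 165 ≈ 0.51.

≈ 0.5 mm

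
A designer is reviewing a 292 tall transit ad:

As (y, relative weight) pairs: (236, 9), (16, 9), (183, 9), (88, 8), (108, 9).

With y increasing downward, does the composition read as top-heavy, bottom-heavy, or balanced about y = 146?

top-heavy

Weights sum to 9 + 9 + 9 + 8 + 9 = 44.
y: (9·236 + 9·16 + 9·183 + 8·88 + 9·108) / 44 = 5591 / 44 ≈ 127.07
Since 127.1 is above (smaller y than) 146, the composition reads top-heavy.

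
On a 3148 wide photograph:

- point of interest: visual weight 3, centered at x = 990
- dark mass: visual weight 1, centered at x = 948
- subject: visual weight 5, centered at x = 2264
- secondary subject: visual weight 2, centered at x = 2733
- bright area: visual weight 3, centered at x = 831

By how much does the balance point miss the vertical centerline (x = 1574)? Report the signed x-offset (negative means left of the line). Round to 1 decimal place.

Σw = 3 + 1 + 5 + 2 + 3 = 14.
Σw·x = 3·990 + 1·948 + 5·2264 + 2·2733 + 3·831 = 23197, so x̄ = 23197/14 ≈ 1656.93.
Against x = 1574, that's 1656.93 − 1574 = 82.93.

≈ 82.9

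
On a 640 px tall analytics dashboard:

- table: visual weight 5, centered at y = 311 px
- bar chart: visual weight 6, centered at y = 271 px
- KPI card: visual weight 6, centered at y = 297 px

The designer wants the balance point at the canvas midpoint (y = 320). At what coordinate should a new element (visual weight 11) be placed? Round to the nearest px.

y ≈ 363

New total weight: (5 + 6 + 6) + 11 = 28.
y: target moment 28×320 = 8960; current 5·311 + 6·271 + 6·297 = 4963; the new element supplies 3997, so y = 3997/11 ≈ 363.36.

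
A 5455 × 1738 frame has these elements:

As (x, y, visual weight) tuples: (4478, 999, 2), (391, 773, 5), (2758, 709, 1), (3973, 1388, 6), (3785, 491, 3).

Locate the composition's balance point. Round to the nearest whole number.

Σw = 2 + 5 + 1 + 6 + 3 = 17.
Σw·x = 2·4478 + 5·391 + 1·2758 + 6·3973 + 3·3785 = 48862, so x̄ = 48862/17 ≈ 2874.24.
Σw·y = 2·999 + 5·773 + 1·709 + 6·1388 + 3·491 = 16373, so ȳ = 16373/17 ≈ 963.12.

(2874, 963)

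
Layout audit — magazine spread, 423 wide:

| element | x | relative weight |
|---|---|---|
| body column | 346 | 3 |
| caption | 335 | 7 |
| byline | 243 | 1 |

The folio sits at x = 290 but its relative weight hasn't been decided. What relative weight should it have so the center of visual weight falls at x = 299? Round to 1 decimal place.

Existing Σw = 11 (3 + 7 + 1); existing moment 3·346 + 7·335 + 1·243 = 3626.
Set Σw·x/Σw = 299: (3626 + 290w) = 299·(11 + w).
Rearranging, w·(290 − 299) = 299·11 − 3626 = -337, so w ≈ -337/-9 = 37.44.

w ≈ 37.4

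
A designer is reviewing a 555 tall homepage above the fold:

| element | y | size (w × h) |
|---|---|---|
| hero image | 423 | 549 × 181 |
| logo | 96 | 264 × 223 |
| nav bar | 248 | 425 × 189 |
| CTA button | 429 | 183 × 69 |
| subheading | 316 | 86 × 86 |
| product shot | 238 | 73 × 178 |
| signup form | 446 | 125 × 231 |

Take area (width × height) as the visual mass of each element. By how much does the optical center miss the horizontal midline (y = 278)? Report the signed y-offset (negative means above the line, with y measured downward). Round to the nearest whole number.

≈ 26

Areas: hero image 549·181 = 99369, logo 264·223 = 58872, nav bar 425·189 = 80325, CTA button 183·69 = 12627, subheading 86·86 = 7396, product shot 73·178 = 12994, signup form 125·231 = 28875. Total weight = 300458.
Σw·y = 91330340; ȳ = 91330340/300458 ≈ 303.97.
Offset from y = 278: 303.97 − 278 ≈ 25.97.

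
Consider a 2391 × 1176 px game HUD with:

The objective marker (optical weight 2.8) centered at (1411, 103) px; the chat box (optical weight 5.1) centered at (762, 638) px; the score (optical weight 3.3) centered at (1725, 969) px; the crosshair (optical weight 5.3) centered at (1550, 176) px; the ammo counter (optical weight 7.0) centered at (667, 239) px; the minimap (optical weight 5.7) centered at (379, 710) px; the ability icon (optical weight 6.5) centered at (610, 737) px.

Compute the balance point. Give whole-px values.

Weights sum to 2.8 + 5.1 + 3.3 + 5.3 + 7.0 + 5.7 + 6.5 = 35.7.
x-moment: 2.8·1411 + 5.1·762 + 3.3·1725 + 5.3·1550 + 7.0·667 + 5.7·379 + 6.5·610 = 32538.8; centroid 32538.8/35.7 ≈ 911.45.
y-moment: 2.8·103 + 5.1·638 + 3.3·969 + 5.3·176 + 7.0·239 + 5.7·710 + 6.5·737 = 18183.2; centroid 18183.2/35.7 ≈ 509.33.

(911, 509)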